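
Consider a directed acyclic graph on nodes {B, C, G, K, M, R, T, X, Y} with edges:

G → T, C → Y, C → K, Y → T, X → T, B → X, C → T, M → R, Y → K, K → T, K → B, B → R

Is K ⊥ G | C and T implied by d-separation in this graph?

We examine all 6 paths between K and G:
Path 1: K → B → X → T ← G
  B is a chain and B is not conditioned on; X is a chain and X is not conditioned on; T is a collider and T is conditioned on, which opens it — no node blocks this path, so it is active.
Path 2: K ← C → T ← G
  C is a fork here and C is conditioned on, so the path is blocked at C.
Path 3: K ← C → Y → T ← G
  C is a fork here and C is conditioned on, so the path is blocked at C.
Path 4: K → T ← G
  T is a collider and T is conditioned on, which opens it — no node blocks this path, so it is active.
Path 5: K ← Y ← C → T ← G
  C is a fork here and C is conditioned on, so the path is blocked at C.
Path 6: K ← Y → T ← G
  Y is a fork and Y is not conditioned on; T is a collider and T is conditioned on, which opens it — no node blocks this path, so it is active.
Since the path K → B → X → T ← G is active, K and G are not d-separated given {C, T}.

No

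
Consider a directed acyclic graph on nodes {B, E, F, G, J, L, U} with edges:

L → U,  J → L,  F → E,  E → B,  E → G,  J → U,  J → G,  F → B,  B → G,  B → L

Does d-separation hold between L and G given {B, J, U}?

Yes — L and G are d-separated given {B, J, U}.

5 paths connect L and G; each must be blocked for d-separation to hold:
  1. L ← B → G — B:fork[blocks] ⇒ blocked
  2. L ← B ← E → G — B:chain[blocks]; E:fork[open] ⇒ blocked
  3. L ← B ← F → E → G — B:chain[blocks]; F:fork[open]; E:chain[open] ⇒ blocked
  4. L ← J → G — J:fork[blocks] ⇒ blocked
  5. L → U ← J → G — U:collider[open]; J:fork[blocks] ⇒ blocked
Since every path is blocked, d-separation holds.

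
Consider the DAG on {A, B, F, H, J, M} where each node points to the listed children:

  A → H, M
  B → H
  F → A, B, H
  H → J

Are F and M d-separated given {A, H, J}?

There are 3 undirected paths between F and M; checking each against the conditioning set {A, H, J}:
Path 1: F → H ← A → M
  A is a fork here and A is conditioned on, so the path is blocked at A.
Path 2: F → A → M
  A is a chain here and A is conditioned on, so the path is blocked at A.
Path 3: F → B → H ← A → M
  A is a fork here and A is conditioned on, so the path is blocked at A.
All paths are blocked; F ⊥ M | {A, H, J} holds.

Yes — F and M are d-separated given {A, H, J}.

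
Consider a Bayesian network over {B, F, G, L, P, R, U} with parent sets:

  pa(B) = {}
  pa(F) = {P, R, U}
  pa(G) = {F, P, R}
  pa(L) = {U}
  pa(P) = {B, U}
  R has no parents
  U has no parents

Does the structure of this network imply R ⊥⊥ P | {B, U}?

Yes — R and P are d-separated given {B, U}.

There are 6 undirected paths between R and P; checking each against the conditioning set {B, U}:
Path 1: R → F ← P
  F is a collider here and neither F nor any of its descendants is conditioned on, so the collider stays closed — the path is blocked at F.
Path 2: R → F ← U → P
  F is a collider here and neither F nor any of its descendants is conditioned on, so the collider stays closed — the path is blocked at F.
Path 3: R → F → G ← P
  G is a collider here and neither G nor any of its descendants is conditioned on, so the collider stays closed — the path is blocked at G.
Path 4: R → G ← P
  G is a collider here and neither G nor any of its descendants is conditioned on, so the collider stays closed — the path is blocked at G.
Path 5: R → G ← F ← P
  G is a collider here and neither G nor any of its descendants is conditioned on, so the collider stays closed — the path is blocked at G.
Path 6: R → G ← F ← U → P
  G is a collider here and neither G nor any of its descendants is conditioned on, so the collider stays closed — the path is blocked at G.
Since every path is blocked, d-separation holds.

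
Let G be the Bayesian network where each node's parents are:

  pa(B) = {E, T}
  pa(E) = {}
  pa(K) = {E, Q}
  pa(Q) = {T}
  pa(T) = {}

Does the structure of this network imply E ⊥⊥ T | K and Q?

Yes — E and T are d-separated given {K, Q}.

We examine all 2 paths between E and T:
Path 1: E → B ← T
  B is a collider here and neither B nor any of its descendants is conditioned on, so the collider stays closed — the path is blocked at B.
Path 2: E → K ← Q ← T
  Q is a chain here and Q is conditioned on, so the path is blocked at Q.
Every path is blocked, so E and T are d-separated given {K, Q}.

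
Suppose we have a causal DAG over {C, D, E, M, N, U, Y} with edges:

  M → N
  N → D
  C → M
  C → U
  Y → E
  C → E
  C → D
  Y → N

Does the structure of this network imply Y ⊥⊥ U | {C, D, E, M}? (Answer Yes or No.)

Yes

Enumerating the 3 paths from Y to U and testing each for blocking by {C, D, E, M}:
Path 1: Y → E ← C → U
  C is a fork here and C is conditioned on, so the path is blocked at C.
Path 2: Y → N ← M ← C → U
  M is a chain here and M is conditioned on, so the path is blocked at M.
Path 3: Y → N → D ← C → U
  C is a fork here and C is conditioned on, so the path is blocked at C.
Every path is blocked, so Y and U are d-separated given {C, D, E, M}.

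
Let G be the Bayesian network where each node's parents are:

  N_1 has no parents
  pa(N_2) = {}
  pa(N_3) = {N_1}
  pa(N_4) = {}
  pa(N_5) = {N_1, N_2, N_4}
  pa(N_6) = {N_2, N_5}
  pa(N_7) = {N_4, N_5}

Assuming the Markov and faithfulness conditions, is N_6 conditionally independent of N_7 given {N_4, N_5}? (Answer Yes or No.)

Yes — N_6 and N_7 are d-separated given {N_4, N_5}.

There are 4 undirected paths between N_6 and N_7; checking each against the conditioning set {N_4, N_5}:
Path 1: N_6 ← N_5 ← N_4 → N_7
  N_5 is a chain here and N_5 is conditioned on, so the path is blocked at N_5.
Path 2: N_6 ← N_5 → N_7
  N_5 is a fork here and N_5 is conditioned on, so the path is blocked at N_5.
Path 3: N_6 ← N_2 → N_5 ← N_4 → N_7
  N_4 is a fork here and N_4 is conditioned on, so the path is blocked at N_4.
Path 4: N_6 ← N_2 → N_5 → N_7
  N_5 is a chain here and N_5 is conditioned on, so the path is blocked at N_5.
Every path is blocked, so N_6 and N_7 are d-separated given {N_4, N_5}.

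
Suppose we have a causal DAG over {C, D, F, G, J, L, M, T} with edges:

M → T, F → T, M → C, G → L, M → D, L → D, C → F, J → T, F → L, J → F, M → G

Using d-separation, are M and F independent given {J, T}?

No

Enumerating the 5 paths from M to F and testing each for blocking by {J, T}:
Path 1: M → G → L ← F
  L is a collider here and neither L nor any of its descendants is conditioned on, so the collider stays closed — the path is blocked at L.
Path 2: M → D ← L ← F
  D is a collider here and neither D nor any of its descendants is conditioned on, so the collider stays closed — the path is blocked at D.
Path 3: M → C → F
  C is a chain and C is not conditioned on — no node blocks this path, so it is active.
Path 4: M → T ← F
  T is a collider and T is conditioned on, which opens it — no node blocks this path, so it is active.
Path 5: M → T ← J → F
  J is a fork here and J is conditioned on, so the path is blocked at J.
Since the path M → C → F is active, M and F are not d-separated given {J, T}.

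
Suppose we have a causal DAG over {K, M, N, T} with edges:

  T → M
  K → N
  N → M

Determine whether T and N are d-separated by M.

No — T and N are not d-separated given {M}.

There is one path between T and N:
Path 1: T → M ← N
  M is a collider and M is conditioned on, which opens it — no node blocks this path, so it is active.
Since the path T → M ← N is active, T and N are not d-separated given {M}.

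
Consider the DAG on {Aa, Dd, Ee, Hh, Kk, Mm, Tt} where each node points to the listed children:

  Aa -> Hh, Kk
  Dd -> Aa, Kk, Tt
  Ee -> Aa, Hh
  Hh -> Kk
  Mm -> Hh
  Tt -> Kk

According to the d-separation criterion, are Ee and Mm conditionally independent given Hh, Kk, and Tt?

5 paths connect Ee and Mm; each must be blocked for d-separation to hold:
Path 1: Ee → Aa ← Dd → Tt → Kk ← Hh ← Mm
  Tt is a chain here and Tt is conditioned on, so the path is blocked at Tt.
Path 2: Ee → Aa ← Dd → Kk ← Hh ← Mm
  Hh is a chain here and Hh is conditioned on, so the path is blocked at Hh.
Path 3: Ee → Aa → Hh ← Mm
  Aa is a chain and Aa is not conditioned on; Hh is a collider and Hh is conditioned on, which opens it — no node blocks this path, so it is active.
Path 4: Ee → Aa → Kk ← Hh ← Mm
  Hh is a chain here and Hh is conditioned on, so the path is blocked at Hh.
Path 5: Ee → Hh ← Mm
  Hh is a collider and Hh is conditioned on, which opens it — no node blocks this path, so it is active.
Since the path Ee → Aa → Hh ← Mm is active, Ee and Mm are not d-separated given {Hh, Kk, Tt}.

No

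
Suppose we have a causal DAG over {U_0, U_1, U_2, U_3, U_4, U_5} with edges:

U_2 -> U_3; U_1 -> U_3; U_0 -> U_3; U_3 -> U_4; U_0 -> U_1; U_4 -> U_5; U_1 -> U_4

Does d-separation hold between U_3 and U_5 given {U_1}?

No — U_3 and U_5 are not d-separated given {U_1}.

There are 3 undirected paths between U_3 and U_5; checking each against the conditioning set {U_1}:
Path 1: U_3 → U_4 → U_5
  U_4 is a chain and U_4 is not conditioned on — no node blocks this path, so it is active.
Path 2: U_3 ← U_0 → U_1 → U_4 → U_5
  U_1 is a chain here and U_1 is conditioned on, so the path is blocked at U_1.
Path 3: U_3 ← U_1 → U_4 → U_5
  U_1 is a fork here and U_1 is conditioned on, so the path is blocked at U_1.
Because an active path exists, U_3 and U_5 are not d-separated.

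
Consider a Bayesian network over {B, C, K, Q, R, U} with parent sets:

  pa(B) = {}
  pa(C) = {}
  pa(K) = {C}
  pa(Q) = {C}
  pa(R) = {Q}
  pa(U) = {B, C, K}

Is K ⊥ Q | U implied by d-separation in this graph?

There are 2 undirected paths between K and Q; checking each against the conditioning set {U}:
Path 1: K ← C → Q
  C is a fork and C is not conditioned on — no node blocks this path, so it is active.
Path 2: K → U ← C → Q
  U is a collider and U is conditioned on, which opens it; C is a fork and C is not conditioned on — no node blocks this path, so it is active.
Because an active path exists, K and Q are not d-separated.

No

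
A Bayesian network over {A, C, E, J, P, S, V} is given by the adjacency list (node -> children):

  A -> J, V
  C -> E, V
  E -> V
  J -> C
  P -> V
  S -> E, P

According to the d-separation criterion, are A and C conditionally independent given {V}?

No

4 paths connect A and C; each must be blocked for d-separation to hold:
Path 1: A → J → C
  J is a chain and J is not conditioned on — no node blocks this path, so it is active.
Path 2: A → V ← E ← C
  V is a collider and V is conditioned on, which opens it; E is a chain and E is not conditioned on — no node blocks this path, so it is active.
Path 3: A → V ← P ← S → E ← C
  V is a collider and V is conditioned on, which opens it; P is a chain and P is not conditioned on; S is a fork and S is not conditioned on; E is a collider and its descendant V is conditioned on, which opens it — no node blocks this path, so it is active.
Path 4: A → V ← C
  V is a collider and V is conditioned on, which opens it — no node blocks this path, so it is active.
Since the path A → J → C is active, A and C are not d-separated given {V}.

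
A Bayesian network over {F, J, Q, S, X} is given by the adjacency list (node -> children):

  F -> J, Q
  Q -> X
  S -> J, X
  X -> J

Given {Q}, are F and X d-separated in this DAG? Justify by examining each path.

Yes

3 paths connect F and X; each must be blocked for d-separation to hold:
  1. F → J ← X — J:collider[blocks] ⇒ blocked
  2. F → J ← S → X — J:collider[blocks]; S:fork[open] ⇒ blocked
  3. F → Q → X — Q:chain[blocks] ⇒ blocked
Since every path is blocked, d-separation holds.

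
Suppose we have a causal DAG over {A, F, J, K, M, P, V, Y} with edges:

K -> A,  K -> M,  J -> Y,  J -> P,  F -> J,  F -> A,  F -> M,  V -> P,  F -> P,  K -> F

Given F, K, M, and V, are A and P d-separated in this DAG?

6 paths connect A and P; each must be blocked for d-separation to hold:
Path 1: A ← K → F → J → P
  K is a fork here and K is conditioned on, so the path is blocked at K.
Path 2: A ← K → F → P
  K is a fork here and K is conditioned on, so the path is blocked at K.
Path 3: A ← K → M ← F → J → P
  K is a fork here and K is conditioned on, so the path is blocked at K.
Path 4: A ← K → M ← F → P
  K is a fork here and K is conditioned on, so the path is blocked at K.
Path 5: A ← F → J → P
  F is a fork here and F is conditioned on, so the path is blocked at F.
Path 6: A ← F → P
  F is a fork here and F is conditioned on, so the path is blocked at F.
All paths are blocked; A ⊥ P | {F, K, M, V} holds.

Yes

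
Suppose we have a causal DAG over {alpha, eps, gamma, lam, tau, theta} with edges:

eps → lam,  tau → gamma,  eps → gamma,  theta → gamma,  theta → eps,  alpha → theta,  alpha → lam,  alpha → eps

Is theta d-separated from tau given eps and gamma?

No

Enumerating the 4 paths from theta to tau and testing each for blocking by {eps, gamma}:
Path 1: theta → eps → gamma ← tau
  eps is a chain here and eps is conditioned on, so the path is blocked at eps.
Path 2: theta → gamma ← tau
  gamma is a collider and gamma is conditioned on, which opens it — no node blocks this path, so it is active.
Path 3: theta ← alpha → lam ← eps → gamma ← tau
  lam is a collider here and neither lam nor any of its descendants is conditioned on, so the collider stays closed — the path is blocked at lam.
Path 4: theta ← alpha → eps → gamma ← tau
  eps is a chain here and eps is conditioned on, so the path is blocked at eps.
Since the path theta → gamma ← tau is active, theta and tau are not d-separated given {eps, gamma}.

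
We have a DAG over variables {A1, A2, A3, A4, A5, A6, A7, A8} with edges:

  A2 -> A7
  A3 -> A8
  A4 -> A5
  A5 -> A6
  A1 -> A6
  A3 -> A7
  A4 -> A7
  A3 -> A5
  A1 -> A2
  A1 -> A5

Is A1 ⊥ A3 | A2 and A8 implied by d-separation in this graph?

Enumerating the 6 paths from A1 to A3 and testing each for blocking by {A2, A8}:
  1. A1 → A5 ← A4 → A7 ← A3 — A5:collider[blocks]; A4:fork[open]; A7:collider[blocks] ⇒ blocked
  2. A1 → A5 ← A3 — A5:collider[blocks] ⇒ blocked
  3. A1 → A2 → A7 ← A4 → A5 ← A3 — A2:chain[blocks]; A7:collider[blocks]; A4:fork[open]; A5:collider[blocks] ⇒ blocked
  4. A1 → A2 → A7 ← A3 — A2:chain[blocks]; A7:collider[blocks] ⇒ blocked
  5. A1 → A6 ← A5 ← A4 → A7 ← A3 — A6:collider[blocks]; A5:chain[open]; A4:fork[open]; A7:collider[blocks] ⇒ blocked
  6. A1 → A6 ← A5 ← A3 — A6:collider[blocks]; A5:chain[open] ⇒ blocked
Every path is blocked, so A1 and A3 are d-separated given {A2, A8}.

Yes — A1 and A3 are d-separated given {A2, A8}.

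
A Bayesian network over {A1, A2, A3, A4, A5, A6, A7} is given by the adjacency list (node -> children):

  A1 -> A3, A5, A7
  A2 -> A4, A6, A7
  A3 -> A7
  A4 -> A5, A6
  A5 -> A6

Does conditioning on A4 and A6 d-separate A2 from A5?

There are 6 undirected paths between A2 and A5; checking each against the conditioning set {A4, A6}:
Path 1: A2 → A4 → A6 ← A5
  A4 is a chain here and A4 is conditioned on, so the path is blocked at A4.
Path 2: A2 → A4 → A5
  A4 is a chain here and A4 is conditioned on, so the path is blocked at A4.
Path 3: A2 → A7 ← A1 → A5
  A7 is a collider here and neither A7 nor any of its descendants is conditioned on, so the collider stays closed — the path is blocked at A7.
Path 4: A2 → A7 ← A3 ← A1 → A5
  A7 is a collider here and neither A7 nor any of its descendants is conditioned on, so the collider stays closed — the path is blocked at A7.
Path 5: A2 → A6 ← A4 → A5
  A4 is a fork here and A4 is conditioned on, so the path is blocked at A4.
Path 6: A2 → A6 ← A5
  A6 is a collider and A6 is conditioned on, which opens it — no node blocks this path, so it is active.
At least one path is unblocked, so d-separation fails.

No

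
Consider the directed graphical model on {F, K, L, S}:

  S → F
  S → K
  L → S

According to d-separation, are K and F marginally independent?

The only undirected path from K to F is:
  1. K ← S → F — S:fork[open] ⇒ active
Because an active path exists, K and F are not d-separated.

No — K and F are not d-separated given ∅.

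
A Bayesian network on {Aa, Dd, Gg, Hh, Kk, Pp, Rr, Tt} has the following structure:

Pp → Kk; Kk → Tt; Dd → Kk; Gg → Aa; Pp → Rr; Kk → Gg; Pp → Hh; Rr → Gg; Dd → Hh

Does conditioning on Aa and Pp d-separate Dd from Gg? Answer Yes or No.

We examine all 4 paths between Dd and Gg:
  1. Dd → Kk → Gg — Kk:chain[open] ⇒ active
  2. Dd → Kk ← Pp → Rr → Gg — Kk:collider[open]; Pp:fork[blocks]; Rr:chain[open] ⇒ blocked
  3. Dd → Hh ← Pp → Kk → Gg — Hh:collider[blocks]; Pp:fork[blocks]; Kk:chain[open] ⇒ blocked
  4. Dd → Hh ← Pp → Rr → Gg — Hh:collider[blocks]; Pp:fork[blocks]; Rr:chain[open] ⇒ blocked
Because an active path exists, Dd and Gg are not d-separated.

No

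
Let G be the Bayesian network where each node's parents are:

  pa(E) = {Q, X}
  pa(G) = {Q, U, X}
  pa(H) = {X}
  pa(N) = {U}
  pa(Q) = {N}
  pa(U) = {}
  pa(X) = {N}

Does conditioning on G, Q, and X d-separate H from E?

We examine all 5 paths between H and E:
Path 1: H ← X → E
  X is a fork here and X is conditioned on, so the path is blocked at X.
Path 2: H ← X ← N → Q → E
  X is a chain here and X is conditioned on, so the path is blocked at X.
Path 3: H ← X ← N ← U → G ← Q → E
  X is a chain here and X is conditioned on, so the path is blocked at X.
Path 4: H ← X → G ← Q → E
  X is a fork here and X is conditioned on, so the path is blocked at X.
Path 5: H ← X → G ← U → N → Q → E
  X is a fork here and X is conditioned on, so the path is blocked at X.
Since every path is blocked, d-separation holds.

Yes — H and E are d-separated given {G, Q, X}.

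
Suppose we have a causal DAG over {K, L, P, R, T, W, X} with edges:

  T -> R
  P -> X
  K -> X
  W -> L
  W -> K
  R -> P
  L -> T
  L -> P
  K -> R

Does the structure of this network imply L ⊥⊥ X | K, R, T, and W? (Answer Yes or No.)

No — L and X are not d-separated given {K, R, T, W}.

Enumerating the 6 paths from L to X and testing each for blocking by {K, R, T, W}:
Path 1: L → P → X
  P is a chain and P is not conditioned on — no node blocks this path, so it is active.
Path 2: L → P ← R ← K → X
  P is a collider here and neither P nor any of its descendants is conditioned on, so the collider stays closed — the path is blocked at P.
Path 3: L ← W → K → X
  W is a fork here and W is conditioned on, so the path is blocked at W.
Path 4: L ← W → K → R → P → X
  W is a fork here and W is conditioned on, so the path is blocked at W.
Path 5: L → T → R → P → X
  T is a chain here and T is conditioned on, so the path is blocked at T.
Path 6: L → T → R ← K → X
  T is a chain here and T is conditioned on, so the path is blocked at T.
Because an active path exists, L and X are not d-separated.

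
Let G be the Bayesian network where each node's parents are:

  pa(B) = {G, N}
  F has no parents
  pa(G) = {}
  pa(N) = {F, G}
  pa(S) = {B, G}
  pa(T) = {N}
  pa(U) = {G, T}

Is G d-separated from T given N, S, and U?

Enumerating the 4 paths from G to T and testing each for blocking by {N, S, U}:
Path 1: G → U ← T
  U is a collider and U is conditioned on, which opens it — no node blocks this path, so it is active.
Path 2: G → B ← N → T
  N is a fork here and N is conditioned on, so the path is blocked at N.
Path 3: G → N → T
  N is a chain here and N is conditioned on, so the path is blocked at N.
Path 4: G → S ← B ← N → T
  N is a fork here and N is conditioned on, so the path is blocked at N.
Because an active path exists, G and T are not d-separated.

No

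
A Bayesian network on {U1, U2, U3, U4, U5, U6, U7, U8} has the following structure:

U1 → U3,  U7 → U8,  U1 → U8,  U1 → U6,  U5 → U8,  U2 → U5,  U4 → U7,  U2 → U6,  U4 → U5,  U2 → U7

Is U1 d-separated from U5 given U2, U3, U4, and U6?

Yes — U1 and U5 are d-separated given {U2, U3, U4, U6}.

Enumerating the 6 paths from U1 to U5 and testing each for blocking by {U2, U3, U4, U6}:
Path 1: U1 → U6 ← U2 → U7 → U8 ← U5
  U2 is a fork here and U2 is conditioned on, so the path is blocked at U2.
Path 2: U1 → U6 ← U2 → U7 ← U4 → U5
  U2 is a fork here and U2 is conditioned on, so the path is blocked at U2.
Path 3: U1 → U6 ← U2 → U5
  U2 is a fork here and U2 is conditioned on, so the path is blocked at U2.
Path 4: U1 → U8 ← U7 ← U2 → U5
  U8 is a collider here and neither U8 nor any of its descendants is conditioned on, so the collider stays closed — the path is blocked at U8.
Path 5: U1 → U8 ← U7 ← U4 → U5
  U8 is a collider here and neither U8 nor any of its descendants is conditioned on, so the collider stays closed — the path is blocked at U8.
Path 6: U1 → U8 ← U5
  U8 is a collider here and neither U8 nor any of its descendants is conditioned on, so the collider stays closed — the path is blocked at U8.
Since every path is blocked, d-separation holds.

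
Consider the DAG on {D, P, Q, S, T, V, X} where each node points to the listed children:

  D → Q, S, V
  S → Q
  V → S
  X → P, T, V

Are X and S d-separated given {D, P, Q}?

We examine all 3 paths between X and S:
Path 1: X → V → S
  V is a chain and V is not conditioned on — no node blocks this path, so it is active.
Path 2: X → V ← D → S
  D is a fork here and D is conditioned on, so the path is blocked at D.
Path 3: X → V ← D → Q ← S
  D is a fork here and D is conditioned on, so the path is blocked at D.
At least one path is unblocked, so d-separation fails.

No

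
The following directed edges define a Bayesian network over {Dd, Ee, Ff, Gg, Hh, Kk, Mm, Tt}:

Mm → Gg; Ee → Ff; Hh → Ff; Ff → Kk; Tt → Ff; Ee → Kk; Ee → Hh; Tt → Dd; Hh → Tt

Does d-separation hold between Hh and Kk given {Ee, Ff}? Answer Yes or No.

Yes — Hh and Kk are d-separated given {Ee, Ff}.

Enumerating the 6 paths from Hh to Kk and testing each for blocking by {Ee, Ff}:
Path 1: Hh → Ff → Kk
  Ff is a chain here and Ff is conditioned on, so the path is blocked at Ff.
Path 2: Hh → Ff ← Ee → Kk
  Ee is a fork here and Ee is conditioned on, so the path is blocked at Ee.
Path 3: Hh → Tt → Ff → Kk
  Ff is a chain here and Ff is conditioned on, so the path is blocked at Ff.
Path 4: Hh → Tt → Ff ← Ee → Kk
  Ee is a fork here and Ee is conditioned on, so the path is blocked at Ee.
Path 5: Hh ← Ee → Kk
  Ee is a fork here and Ee is conditioned on, so the path is blocked at Ee.
Path 6: Hh ← Ee → Ff → Kk
  Ee is a fork here and Ee is conditioned on, so the path is blocked at Ee.
Since every path is blocked, d-separation holds.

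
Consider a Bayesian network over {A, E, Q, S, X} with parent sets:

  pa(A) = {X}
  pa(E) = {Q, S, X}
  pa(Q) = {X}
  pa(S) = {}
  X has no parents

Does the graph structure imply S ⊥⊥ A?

Yes

Enumerating the 2 paths from S to A and testing each for blocking by ∅:
Path 1: S → E ← Q ← X → A
  E is a collider here and neither E nor any of its descendants is conditioned on, so the collider stays closed — the path is blocked at E.
Path 2: S → E ← X → A
  E is a collider here and neither E nor any of its descendants is conditioned on, so the collider stays closed — the path is blocked at E.
All paths are blocked; S ⊥ A | ∅ holds.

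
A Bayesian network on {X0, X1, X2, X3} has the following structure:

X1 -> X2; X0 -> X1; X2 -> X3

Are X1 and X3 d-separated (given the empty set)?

No

The only undirected path from X1 to X3 is:
  1. X1 → X2 → X3 — X2:chain[open] ⇒ active
At least one path is unblocked, so d-separation fails.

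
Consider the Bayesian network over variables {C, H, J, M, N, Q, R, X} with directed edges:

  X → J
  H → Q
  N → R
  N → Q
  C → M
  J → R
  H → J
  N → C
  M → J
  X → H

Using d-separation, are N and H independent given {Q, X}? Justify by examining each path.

No

There are 5 undirected paths between N and H; checking each against the conditioning set {Q, X}:
  1. N → R ← J ← H — R:collider[blocks]; J:chain[open] ⇒ blocked
  2. N → R ← J ← X → H — R:collider[blocks]; J:chain[open]; X:fork[blocks] ⇒ blocked
  3. N → C → M → J ← H — C:chain[open]; M:chain[open]; J:collider[blocks] ⇒ blocked
  4. N → C → M → J ← X → H — C:chain[open]; M:chain[open]; J:collider[blocks]; X:fork[blocks] ⇒ blocked
  5. N → Q ← H — Q:collider[open] ⇒ active
Because an active path exists, N and H are not d-separated.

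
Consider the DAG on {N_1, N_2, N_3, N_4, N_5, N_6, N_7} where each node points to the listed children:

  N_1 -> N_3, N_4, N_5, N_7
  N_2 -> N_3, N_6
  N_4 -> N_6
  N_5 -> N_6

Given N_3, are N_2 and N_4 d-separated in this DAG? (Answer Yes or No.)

No — N_2 and N_4 are not d-separated given {N_3}.

There are 4 undirected paths between N_2 and N_4; checking each against the conditioning set {N_3}:
  1. N_2 → N_3 ← N_1 → N_4 — N_3:collider[open]; N_1:fork[open] ⇒ active
  2. N_2 → N_3 ← N_1 → N_5 → N_6 ← N_4 — N_3:collider[open]; N_1:fork[open]; N_5:chain[open]; N_6:collider[blocks] ⇒ blocked
  3. N_2 → N_6 ← N_4 — N_6:collider[blocks] ⇒ blocked
  4. N_2 → N_6 ← N_5 ← N_1 → N_4 — N_6:collider[blocks]; N_5:chain[open]; N_1:fork[open] ⇒ blocked
Since the path N_2 → N_3 ← N_1 → N_4 is active, N_2 and N_4 are not d-separated given {N_3}.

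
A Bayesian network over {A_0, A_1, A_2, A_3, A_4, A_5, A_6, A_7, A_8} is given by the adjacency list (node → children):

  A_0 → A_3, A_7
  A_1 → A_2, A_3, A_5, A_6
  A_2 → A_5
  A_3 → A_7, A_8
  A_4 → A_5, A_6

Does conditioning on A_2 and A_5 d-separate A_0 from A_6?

Yes — A_0 and A_6 are d-separated given {A_2, A_5}.

We examine all 6 paths between A_0 and A_6:
  1. A_0 → A_7 ← A_3 ← A_1 → A_2 → A_5 ← A_4 → A_6 — A_7:collider[blocks]; A_3:chain[open]; A_1:fork[open]; A_2:chain[blocks]; A_5:collider[open]; A_4:fork[open] ⇒ blocked
  2. A_0 → A_7 ← A_3 ← A_1 → A_6 — A_7:collider[blocks]; A_3:chain[open]; A_1:fork[open] ⇒ blocked
  3. A_0 → A_7 ← A_3 ← A_1 → A_5 ← A_4 → A_6 — A_7:collider[blocks]; A_3:chain[open]; A_1:fork[open]; A_5:collider[open]; A_4:fork[open] ⇒ blocked
  4. A_0 → A_3 ← A_1 → A_2 → A_5 ← A_4 → A_6 — A_3:collider[blocks]; A_1:fork[open]; A_2:chain[blocks]; A_5:collider[open]; A_4:fork[open] ⇒ blocked
  5. A_0 → A_3 ← A_1 → A_6 — A_3:collider[blocks]; A_1:fork[open] ⇒ blocked
  6. A_0 → A_3 ← A_1 → A_5 ← A_4 → A_6 — A_3:collider[blocks]; A_1:fork[open]; A_5:collider[open]; A_4:fork[open] ⇒ blocked
Since every path is blocked, d-separation holds.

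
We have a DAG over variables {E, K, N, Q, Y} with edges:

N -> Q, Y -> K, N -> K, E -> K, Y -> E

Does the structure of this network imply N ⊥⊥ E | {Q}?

Yes — N and E are d-separated given {Q}.

2 paths connect N and E; each must be blocked for d-separation to hold:
  1. N → K ← Y → E — K:collider[blocks]; Y:fork[open] ⇒ blocked
  2. N → K ← E — K:collider[blocks] ⇒ blocked
Every path is blocked, so N and E are d-separated given {Q}.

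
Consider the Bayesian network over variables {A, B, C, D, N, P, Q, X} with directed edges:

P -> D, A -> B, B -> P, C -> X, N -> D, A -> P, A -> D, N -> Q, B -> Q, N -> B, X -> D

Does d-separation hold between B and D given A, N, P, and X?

We examine all 6 paths between B and D:
  1. B ← N → D — N:fork[blocks] ⇒ blocked
  2. B ← A → D — A:fork[blocks] ⇒ blocked
  3. B ← A → P → D — A:fork[blocks]; P:chain[blocks] ⇒ blocked
  4. B → Q ← N → D — Q:collider[blocks]; N:fork[blocks] ⇒ blocked
  5. B → P ← A → D — P:collider[open]; A:fork[blocks] ⇒ blocked
  6. B → P → D — P:chain[blocks] ⇒ blocked
Since every path is blocked, d-separation holds.

Yes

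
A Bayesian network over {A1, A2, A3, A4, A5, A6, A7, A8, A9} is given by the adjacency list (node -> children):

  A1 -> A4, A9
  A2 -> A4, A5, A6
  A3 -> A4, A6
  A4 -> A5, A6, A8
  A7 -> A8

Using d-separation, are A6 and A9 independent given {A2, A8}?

No

We examine all 4 paths between A6 and A9:
  1. A6 ← A3 → A4 ← A1 → A9 — A3:fork[open]; A4:collider[open]; A1:fork[open] ⇒ active
  2. A6 ← A4 ← A1 → A9 — A4:chain[open]; A1:fork[open] ⇒ active
  3. A6 ← A2 → A5 ← A4 ← A1 → A9 — A2:fork[blocks]; A5:collider[blocks]; A4:chain[open]; A1:fork[open] ⇒ blocked
  4. A6 ← A2 → A4 ← A1 → A9 — A2:fork[blocks]; A4:collider[open]; A1:fork[open] ⇒ blocked
At least one path is unblocked, so d-separation fails.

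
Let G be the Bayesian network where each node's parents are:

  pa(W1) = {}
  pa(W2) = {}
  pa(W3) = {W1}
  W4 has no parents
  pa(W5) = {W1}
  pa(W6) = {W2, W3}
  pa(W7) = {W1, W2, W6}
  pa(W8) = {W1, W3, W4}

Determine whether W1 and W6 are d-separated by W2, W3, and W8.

Yes

4 paths connect W1 and W6; each must be blocked for d-separation to hold:
  1. W1 → W3 → W6 — W3:chain[blocks] ⇒ blocked
  2. W1 → W7 ← W6 — W7:collider[blocks] ⇒ blocked
  3. W1 → W7 ← W2 → W6 — W7:collider[blocks]; W2:fork[blocks] ⇒ blocked
  4. W1 → W8 ← W3 → W6 — W8:collider[open]; W3:fork[blocks] ⇒ blocked
All paths are blocked; W1 ⊥ W6 | {W2, W3, W8} holds.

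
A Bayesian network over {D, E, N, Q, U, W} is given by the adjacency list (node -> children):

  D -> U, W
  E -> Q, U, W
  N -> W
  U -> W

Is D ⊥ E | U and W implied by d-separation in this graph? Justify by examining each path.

There are 4 undirected paths between D and E; checking each against the conditioning set {U, W}:
Path 1: D → U ← E
  U is a collider and U is conditioned on, which opens it — no node blocks this path, so it is active.
Path 2: D → U → W ← E
  U is a chain here and U is conditioned on, so the path is blocked at U.
Path 3: D → W ← U ← E
  U is a chain here and U is conditioned on, so the path is blocked at U.
Path 4: D → W ← E
  W is a collider and W is conditioned on, which opens it — no node blocks this path, so it is active.
Because an active path exists, D and E are not d-separated.

No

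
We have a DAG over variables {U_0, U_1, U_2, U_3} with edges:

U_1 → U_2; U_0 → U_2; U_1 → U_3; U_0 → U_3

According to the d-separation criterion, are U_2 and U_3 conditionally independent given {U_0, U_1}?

Yes

2 paths connect U_2 and U_3; each must be blocked for d-separation to hold:
Path 1: U_2 ← U_1 → U_3
  U_1 is a fork here and U_1 is conditioned on, so the path is blocked at U_1.
Path 2: U_2 ← U_0 → U_3
  U_0 is a fork here and U_0 is conditioned on, so the path is blocked at U_0.
Since every path is blocked, d-separation holds.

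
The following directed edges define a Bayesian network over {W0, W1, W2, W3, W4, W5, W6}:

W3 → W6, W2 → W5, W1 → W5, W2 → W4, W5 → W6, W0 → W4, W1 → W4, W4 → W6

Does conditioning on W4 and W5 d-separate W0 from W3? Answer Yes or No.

Yes

We examine all 3 paths between W0 and W3:
Path 1: W0 → W4 ← W1 → W5 → W6 ← W3
  W5 is a chain here and W5 is conditioned on, so the path is blocked at W5.
Path 2: W0 → W4 → W6 ← W3
  W4 is a chain here and W4 is conditioned on, so the path is blocked at W4.
Path 3: W0 → W4 ← W2 → W5 → W6 ← W3
  W5 is a chain here and W5 is conditioned on, so the path is blocked at W5.
Since every path is blocked, d-separation holds.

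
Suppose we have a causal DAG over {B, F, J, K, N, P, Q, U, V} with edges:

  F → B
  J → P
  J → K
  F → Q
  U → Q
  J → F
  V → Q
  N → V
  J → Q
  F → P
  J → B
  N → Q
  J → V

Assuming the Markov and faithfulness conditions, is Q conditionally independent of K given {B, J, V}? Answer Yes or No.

Yes — Q and K are d-separated given {B, J, V}.

There are 6 undirected paths between Q and K; checking each against the conditioning set {B, J, V}:
  1. Q ← V ← J → K — V:chain[blocks]; J:fork[blocks] ⇒ blocked
  2. Q ← J → K — J:fork[blocks] ⇒ blocked
  3. Q ← N → V ← J → K — N:fork[open]; V:collider[open]; J:fork[blocks] ⇒ blocked
  4. Q ← F → B ← J → K — F:fork[open]; B:collider[open]; J:fork[blocks] ⇒ blocked
  5. Q ← F → P ← J → K — F:fork[open]; P:collider[blocks]; J:fork[blocks] ⇒ blocked
  6. Q ← F ← J → K — F:chain[open]; J:fork[blocks] ⇒ blocked
Since every path is blocked, d-separation holds.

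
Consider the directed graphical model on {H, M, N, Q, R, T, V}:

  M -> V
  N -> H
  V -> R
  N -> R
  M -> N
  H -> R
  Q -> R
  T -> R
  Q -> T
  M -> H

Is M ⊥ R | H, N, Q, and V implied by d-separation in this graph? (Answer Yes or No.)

Yes

5 paths connect M and R; each must be blocked for d-separation to hold:
Path 1: M → N → R
  N is a chain here and N is conditioned on, so the path is blocked at N.
Path 2: M → N → H → R
  N is a chain here and N is conditioned on, so the path is blocked at N.
Path 3: M → V → R
  V is a chain here and V is conditioned on, so the path is blocked at V.
Path 4: M → H ← N → R
  N is a fork here and N is conditioned on, so the path is blocked at N.
Path 5: M → H → R
  H is a chain here and H is conditioned on, so the path is blocked at H.
Since every path is blocked, d-separation holds.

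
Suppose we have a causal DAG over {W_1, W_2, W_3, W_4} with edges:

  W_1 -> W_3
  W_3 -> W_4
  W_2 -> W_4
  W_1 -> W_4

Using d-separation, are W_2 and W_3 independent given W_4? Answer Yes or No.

No

We examine all 2 paths between W_2 and W_3:
  1. W_2 → W_4 ← W_1 → W_3 — W_4:collider[open]; W_1:fork[open] ⇒ active
  2. W_2 → W_4 ← W_3 — W_4:collider[open] ⇒ active
Because an active path exists, W_2 and W_3 are not d-separated.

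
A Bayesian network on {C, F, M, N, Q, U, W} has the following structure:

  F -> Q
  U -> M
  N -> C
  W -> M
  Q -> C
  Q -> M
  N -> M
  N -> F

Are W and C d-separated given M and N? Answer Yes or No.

We examine all 4 paths between W and C:
  1. W → M ← N → F → Q → C — M:collider[open]; N:fork[blocks]; F:chain[open]; Q:chain[open] ⇒ blocked
  2. W → M ← N → C — M:collider[open]; N:fork[blocks] ⇒ blocked
  3. W → M ← Q ← F ← N → C — M:collider[open]; Q:chain[open]; F:chain[open]; N:fork[blocks] ⇒ blocked
  4. W → M ← Q → C — M:collider[open]; Q:fork[open] ⇒ active
Since the path W → M ← Q → C is active, W and C are not d-separated given {M, N}.

No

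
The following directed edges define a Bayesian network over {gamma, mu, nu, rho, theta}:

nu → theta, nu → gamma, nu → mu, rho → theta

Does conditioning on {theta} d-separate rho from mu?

No

Only one path connects rho and mu:
Path 1: rho → theta ← nu → mu
  theta is a collider and theta is conditioned on, which opens it; nu is a fork and nu is not conditioned on — no node blocks this path, so it is active.
Since the path rho → theta ← nu → mu is active, rho and mu are not d-separated given {theta}.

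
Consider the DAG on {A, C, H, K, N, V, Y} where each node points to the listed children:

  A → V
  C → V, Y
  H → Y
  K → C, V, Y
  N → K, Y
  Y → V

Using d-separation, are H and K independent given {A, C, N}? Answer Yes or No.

Yes — H and K are d-separated given {A, C, N}.

Enumerating the 6 paths from H to K and testing each for blocking by {A, C, N}:
Path 1: H → Y ← K
  Y is a collider here and neither Y nor any of its descendants is conditioned on, so the collider stays closed — the path is blocked at Y.
Path 2: H → Y ← C ← K
  Y is a collider here and neither Y nor any of its descendants is conditioned on, so the collider stays closed — the path is blocked at Y.
Path 3: H → Y ← C → V ← K
  Y is a collider here and neither Y nor any of its descendants is conditioned on, so the collider stays closed — the path is blocked at Y.
Path 4: H → Y ← N → K
  Y is a collider here and neither Y nor any of its descendants is conditioned on, so the collider stays closed — the path is blocked at Y.
Path 5: H → Y → V ← K
  V is a collider here and neither V nor any of its descendants is conditioned on, so the collider stays closed — the path is blocked at V.
Path 6: H → Y → V ← C ← K
  V is a collider here and neither V nor any of its descendants is conditioned on, so the collider stays closed — the path is blocked at V.
Every path is blocked, so H and K are d-separated given {A, C, N}.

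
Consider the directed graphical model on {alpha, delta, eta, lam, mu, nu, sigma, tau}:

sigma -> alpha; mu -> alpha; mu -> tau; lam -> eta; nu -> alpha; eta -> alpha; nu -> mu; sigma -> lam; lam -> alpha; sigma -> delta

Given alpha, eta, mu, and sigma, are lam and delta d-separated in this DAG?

3 paths connect lam and delta; each must be blocked for d-separation to hold:
Path 1: lam → alpha ← sigma → delta
  sigma is a fork here and sigma is conditioned on, so the path is blocked at sigma.
Path 2: lam ← sigma → delta
  sigma is a fork here and sigma is conditioned on, so the path is blocked at sigma.
Path 3: lam → eta → alpha ← sigma → delta
  eta is a chain here and eta is conditioned on, so the path is blocked at eta.
All paths are blocked; lam ⊥ delta | {alpha, eta, mu, sigma} holds.

Yes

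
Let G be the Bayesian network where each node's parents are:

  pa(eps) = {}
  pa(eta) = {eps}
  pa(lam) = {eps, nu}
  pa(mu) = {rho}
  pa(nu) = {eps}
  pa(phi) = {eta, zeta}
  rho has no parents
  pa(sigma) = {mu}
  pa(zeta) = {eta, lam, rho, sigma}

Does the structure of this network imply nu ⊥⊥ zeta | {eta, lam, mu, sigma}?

There are 6 undirected paths between nu and zeta; checking each against the conditioning set {eta, lam, mu, sigma}:
  1. nu ← eps → eta → phi ← zeta — eps:fork[open]; eta:chain[blocks]; phi:collider[blocks] ⇒ blocked
  2. nu ← eps → eta → zeta — eps:fork[open]; eta:chain[blocks] ⇒ blocked
  3. nu ← eps → lam → zeta — eps:fork[open]; lam:chain[blocks] ⇒ blocked
  4. nu → lam ← eps → eta → phi ← zeta — lam:collider[open]; eps:fork[open]; eta:chain[blocks]; phi:collider[blocks] ⇒ blocked
  5. nu → lam ← eps → eta → zeta — lam:collider[open]; eps:fork[open]; eta:chain[blocks] ⇒ blocked
  6. nu → lam → zeta — lam:chain[blocks] ⇒ blocked
All paths are blocked; nu ⊥ zeta | {eta, lam, mu, sigma} holds.

Yes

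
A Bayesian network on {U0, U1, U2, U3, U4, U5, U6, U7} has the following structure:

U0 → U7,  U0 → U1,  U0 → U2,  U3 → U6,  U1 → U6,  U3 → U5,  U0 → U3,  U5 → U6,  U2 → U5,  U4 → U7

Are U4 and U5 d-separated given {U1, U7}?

No — U4 and U5 are not d-separated given {U1, U7}.

Enumerating the 5 paths from U4 to U5 and testing each for blocking by {U1, U7}:
Path 1: U4 → U7 ← U0 → U2 → U5
  U7 is a collider and U7 is conditioned on, which opens it; U0 is a fork and U0 is not conditioned on; U2 is a chain and U2 is not conditioned on — no node blocks this path, so it is active.
Path 2: U4 → U7 ← U0 → U1 → U6 ← U3 → U5
  U1 is a chain here and U1 is conditioned on, so the path is blocked at U1.
Path 3: U4 → U7 ← U0 → U1 → U6 ← U5
  U1 is a chain here and U1 is conditioned on, so the path is blocked at U1.
Path 4: U4 → U7 ← U0 → U3 → U6 ← U5
  U6 is a collider here and neither U6 nor any of its descendants is conditioned on, so the collider stays closed — the path is blocked at U6.
Path 5: U4 → U7 ← U0 → U3 → U5
  U7 is a collider and U7 is conditioned on, which opens it; U0 is a fork and U0 is not conditioned on; U3 is a chain and U3 is not conditioned on — no node blocks this path, so it is active.
Since the path U4 → U7 ← U0 → U2 → U5 is active, U4 and U5 are not d-separated given {U1, U7}.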